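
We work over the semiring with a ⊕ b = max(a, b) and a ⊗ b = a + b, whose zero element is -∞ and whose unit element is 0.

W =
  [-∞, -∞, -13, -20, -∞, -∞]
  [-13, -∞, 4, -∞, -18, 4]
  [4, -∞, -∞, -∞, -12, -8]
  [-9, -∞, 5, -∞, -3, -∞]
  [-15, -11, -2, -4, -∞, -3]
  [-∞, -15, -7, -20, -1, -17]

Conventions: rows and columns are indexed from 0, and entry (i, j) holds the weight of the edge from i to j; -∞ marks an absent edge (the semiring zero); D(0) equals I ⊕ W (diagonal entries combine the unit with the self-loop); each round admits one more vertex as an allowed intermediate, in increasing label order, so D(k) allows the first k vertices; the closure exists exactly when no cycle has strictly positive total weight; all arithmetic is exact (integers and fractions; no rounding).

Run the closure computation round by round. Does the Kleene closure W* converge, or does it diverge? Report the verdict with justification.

D(0):
  [0, -∞, -13, -20, -∞, -∞]
  [-13, 0, 4, -∞, -18, 4]
  [4, -∞, 0, -∞, -12, -8]
  [-9, -∞, 5, 0, -3, -∞]
  [-15, -11, -2, -4, 0, -3]
  [-∞, -15, -7, -20, -1, 0]
D(1):
  [0, -∞, -13, -20, -∞, -∞]
  [-13, 0, 4, -33, -18, 4]
  [4, -∞, 0, -16, -12, -8]
  [-9, -∞, 5, 0, -3, -∞]
  [-15, -11, -2, -4, 0, -3]
  [-∞, -15, -7, -20, -1, 0]
D(2):
  [0, -∞, -13, -20, -∞, -∞]
  [-13, 0, 4, -33, -18, 4]
  [4, -∞, 0, -16, -12, -8]
  [-9, -∞, 5, 0, -3, -∞]
  [-15, -11, -2, -4, 0, -3]
  [-28, -15, -7, -20, -1, 0]
D(3):
  [0, -∞, -13, -20, -25, -21]
  [8, 0, 4, -12, -8, 4]
  [4, -∞, 0, -16, -12, -8]
  [9, -∞, 5, 0, -3, -3]
  [2, -11, -2, -4, 0, -3]
  [-3, -15, -7, -20, -1, 0]
D(4):
  [0, -∞, -13, -20, -23, -21]
  [8, 0, 4, -12, -8, 4]
  [4, -∞, 0, -16, -12, -8]
  [9, -∞, 5, 0, -3, -3]
  [5, -11, 1, -4, 0, -3]
  [-3, -15, -7, -20, -1, 0]
D(5):
  [0, -34, -13, -20, -23, -21]
  [8, 0, 4, -12, -8, 4]
  [4, -23, 0, -16, -12, -8]
  [9, -14, 5, 0, -3, -3]
  [5, -11, 1, -4, 0, -3]
  [4, -12, 0, -5, -1, 0]
D(6):
  [0, -33, -13, -20, -22, -21]
  [8, 0, 4, -1, 3, 4]
  [4, -20, 0, -13, -9, -8]
  [9, -14, 5, 0, -3, -3]
  [5, -11, 1, -4, 0, -3]
  [4, -12, 0, -5, -1, 0]
Key observation: every diagonal entry stays at the unit through all rounds, so no improving cycle exists.
Answer: CONVERGES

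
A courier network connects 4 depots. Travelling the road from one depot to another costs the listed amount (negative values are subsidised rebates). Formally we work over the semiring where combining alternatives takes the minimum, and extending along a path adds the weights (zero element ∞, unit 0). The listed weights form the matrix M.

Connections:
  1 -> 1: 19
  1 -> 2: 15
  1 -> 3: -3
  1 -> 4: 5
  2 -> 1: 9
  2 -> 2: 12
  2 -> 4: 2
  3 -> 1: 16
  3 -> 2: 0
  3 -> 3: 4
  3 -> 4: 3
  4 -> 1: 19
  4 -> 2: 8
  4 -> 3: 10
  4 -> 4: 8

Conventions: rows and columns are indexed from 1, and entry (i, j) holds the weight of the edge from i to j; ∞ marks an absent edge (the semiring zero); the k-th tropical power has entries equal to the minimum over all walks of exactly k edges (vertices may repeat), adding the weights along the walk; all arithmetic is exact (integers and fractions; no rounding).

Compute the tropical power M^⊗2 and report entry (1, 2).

M^⊗2:
  [13, -3, 1, 0]
  [21, 10, 6, 10]
  [9, 4, 8, 2]
  [17, 10, 14, 10]
Key observation: the optimum is the walk 1->3->2, with weight (-3) + 0 = -3.
Optimal value attained by: walk 1->3->2.
Answer: (M^⊗2)[1][2] = -3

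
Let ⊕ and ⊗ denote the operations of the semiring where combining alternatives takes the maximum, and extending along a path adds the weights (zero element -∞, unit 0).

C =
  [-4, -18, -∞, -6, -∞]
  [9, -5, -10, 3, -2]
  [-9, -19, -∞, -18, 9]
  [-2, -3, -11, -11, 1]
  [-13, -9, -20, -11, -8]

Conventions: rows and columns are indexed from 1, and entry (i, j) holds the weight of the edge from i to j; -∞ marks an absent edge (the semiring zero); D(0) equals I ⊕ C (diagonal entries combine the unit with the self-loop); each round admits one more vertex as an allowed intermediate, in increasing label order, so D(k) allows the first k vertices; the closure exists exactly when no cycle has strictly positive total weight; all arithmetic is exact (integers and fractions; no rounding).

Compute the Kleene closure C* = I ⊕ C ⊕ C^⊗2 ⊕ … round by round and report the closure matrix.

D(0):
  [0, -18, -∞, -6, -∞]
  [9, 0, -10, 3, -2]
  [-9, -19, 0, -18, 9]
  [-2, -3, -11, 0, 1]
  [-13, -9, -20, -11, 0]
D(1):
  [0, -18, -∞, -6, -∞]
  [9, 0, -10, 3, -2]
  [-9, -19, 0, -15, 9]
  [-2, -3, -11, 0, 1]
  [-13, -9, -20, -11, 0]
D(2):
  [0, -18, -28, -6, -20]
  [9, 0, -10, 3, -2]
  [-9, -19, 0, -15, 9]
  [6, -3, -11, 0, 1]
  [0, -9, -19, -6, 0]
D(3):
  [0, -18, -28, -6, -19]
  [9, 0, -10, 3, -1]
  [-9, -19, 0, -15, 9]
  [6, -3, -11, 0, 1]
  [0, -9, -19, -6, 0]
D(4):
  [0, -9, -17, -6, -5]
  [9, 0, -8, 3, 4]
  [-9, -18, 0, -15, 9]
  [6, -3, -11, 0, 1]
  [0, -9, -17, -6, 0]
D(5):
  [0, -9, -17, -6, -5]
  [9, 0, -8, 3, 4]
  [9, 0, 0, 3, 9]
  [6, -3, -11, 0, 1]
  [0, -9, -17, -6, 0]
Answer: C* = [[0, -9, -17, -6, -5], [9, 0, -8, 3, 4], [9, 0, 0, 3, 9], [6, -3, -11, 0, 1], [0, -9, -17, -6, 0]]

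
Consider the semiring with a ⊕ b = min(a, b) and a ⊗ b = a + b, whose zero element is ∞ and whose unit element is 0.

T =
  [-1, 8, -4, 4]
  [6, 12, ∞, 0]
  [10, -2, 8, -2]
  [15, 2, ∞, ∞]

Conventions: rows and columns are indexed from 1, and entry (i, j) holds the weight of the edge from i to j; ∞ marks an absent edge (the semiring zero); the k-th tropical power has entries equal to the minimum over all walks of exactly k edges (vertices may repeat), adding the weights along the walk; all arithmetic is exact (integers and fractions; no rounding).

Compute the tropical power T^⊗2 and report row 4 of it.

T^⊗2:
  [-2, -6, -5, -6]
  [5, 2, 2, 10]
  [4, 0, 6, -2]
  [8, 14, 11, 2]
Answer: row 4 of T^⊗2 = [8, 14, 11, 2]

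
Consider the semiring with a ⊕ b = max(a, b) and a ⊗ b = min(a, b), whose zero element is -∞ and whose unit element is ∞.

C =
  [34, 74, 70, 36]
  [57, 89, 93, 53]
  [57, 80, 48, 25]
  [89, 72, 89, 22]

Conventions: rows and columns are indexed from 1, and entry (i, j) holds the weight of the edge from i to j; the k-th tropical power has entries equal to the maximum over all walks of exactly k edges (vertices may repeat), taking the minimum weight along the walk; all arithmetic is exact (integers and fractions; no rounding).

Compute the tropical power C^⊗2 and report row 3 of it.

C^⊗2:
  [57, 74, 74, 53]
  [57, 89, 89, 53]
  [57, 80, 80, 53]
  [57, 80, 72, 53]
Answer: row 3 of C^⊗2 = [57, 80, 80, 53]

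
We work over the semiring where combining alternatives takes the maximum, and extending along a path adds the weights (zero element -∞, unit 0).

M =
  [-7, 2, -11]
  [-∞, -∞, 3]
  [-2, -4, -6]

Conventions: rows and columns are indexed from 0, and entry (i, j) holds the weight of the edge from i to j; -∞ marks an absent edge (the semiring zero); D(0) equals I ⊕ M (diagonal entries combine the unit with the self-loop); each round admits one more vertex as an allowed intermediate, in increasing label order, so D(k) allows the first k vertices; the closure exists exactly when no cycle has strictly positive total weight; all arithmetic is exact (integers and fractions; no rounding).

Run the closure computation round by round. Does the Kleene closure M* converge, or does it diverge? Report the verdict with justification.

D(0):
  [0, 2, -11]
  [-∞, 0, 3]
  [-2, -4, 0]
D(1):
  [0, 2, -11]
  [-∞, 0, 3]
  [-2, 0, 0]
Detection: at round 2, diagonal entry (2, 2) turns strictly positive.
Key observation: the cycle 2->0->1->2 has total weight (-2) + 2 + 3, which is strictly positive.
Answer: DIVERGES — positive cycle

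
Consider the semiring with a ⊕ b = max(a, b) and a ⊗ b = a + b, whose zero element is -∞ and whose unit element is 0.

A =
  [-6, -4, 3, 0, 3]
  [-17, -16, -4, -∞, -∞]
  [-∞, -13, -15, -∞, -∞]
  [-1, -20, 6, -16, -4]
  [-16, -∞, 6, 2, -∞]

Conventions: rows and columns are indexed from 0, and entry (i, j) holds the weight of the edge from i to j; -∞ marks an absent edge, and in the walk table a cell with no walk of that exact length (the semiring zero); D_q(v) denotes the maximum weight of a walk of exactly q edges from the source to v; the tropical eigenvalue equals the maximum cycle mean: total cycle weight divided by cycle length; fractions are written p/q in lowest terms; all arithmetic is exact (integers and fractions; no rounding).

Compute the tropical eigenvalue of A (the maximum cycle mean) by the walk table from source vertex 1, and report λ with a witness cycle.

q=0: [-∞, 0, -∞, -∞, -∞]
q=1: [-17, -16, -4, -∞, -∞]
q=2: [-23, -17, -14, -17, -14]
q=3: [-18, -27, -8, -12, -20]
q=4: [-13, -21, -6, -18, -15]
q=5: [-19, -17, -9, -13, -10]
Optimal cycle mean attained by: cycle 0->4->3->0, total 3 + 2 + (-1), length 3.
Answer: λ = 4/3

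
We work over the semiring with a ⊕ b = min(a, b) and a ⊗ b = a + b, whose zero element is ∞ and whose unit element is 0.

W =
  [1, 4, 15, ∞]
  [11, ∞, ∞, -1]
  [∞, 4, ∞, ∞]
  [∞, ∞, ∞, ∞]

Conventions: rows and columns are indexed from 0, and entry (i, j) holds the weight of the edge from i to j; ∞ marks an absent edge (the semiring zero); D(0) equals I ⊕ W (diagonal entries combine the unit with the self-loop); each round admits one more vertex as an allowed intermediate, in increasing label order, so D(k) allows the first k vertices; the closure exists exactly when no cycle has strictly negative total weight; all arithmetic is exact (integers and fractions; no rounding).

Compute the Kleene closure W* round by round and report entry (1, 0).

D(0):
  [0, 4, 15, ∞]
  [11, 0, ∞, -1]
  [∞, 4, 0, ∞]
  [∞, ∞, ∞, 0]
D(1):
  [0, 4, 15, ∞]
  [11, 0, 26, -1]
  [∞, 4, 0, ∞]
  [∞, ∞, ∞, 0]
D(2):
  [0, 4, 15, 3]
  [11, 0, 26, -1]
  [15, 4, 0, 3]
  [∞, ∞, ∞, 0]
D(3):
  [0, 4, 15, 3]
  [11, 0, 26, -1]
  [15, 4, 0, 3]
  [∞, ∞, ∞, 0]
D(4):
  [0, 4, 15, 3]
  [11, 0, 26, -1]
  [15, 4, 0, 3]
  [∞, ∞, ∞, 0]
Answer: W*[1][0] = 11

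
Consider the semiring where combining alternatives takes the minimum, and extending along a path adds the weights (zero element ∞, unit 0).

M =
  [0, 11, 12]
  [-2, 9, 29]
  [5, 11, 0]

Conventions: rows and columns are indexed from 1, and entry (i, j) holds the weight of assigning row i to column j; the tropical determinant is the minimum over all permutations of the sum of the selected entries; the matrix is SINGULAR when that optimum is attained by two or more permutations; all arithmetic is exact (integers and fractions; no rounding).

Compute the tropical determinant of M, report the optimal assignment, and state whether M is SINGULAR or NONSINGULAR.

σ = (1, 2, 3): 0 + 9 + 0 = 9
σ = (1, 3, 2): 0 + 29 + 11 = 40
σ = (2, 1, 3): 11 + (-2) + 0 = 9
σ = (2, 3, 1): 11 + 29 + 5 = 45
σ = (3, 1, 2): 12 + (-2) + 11 = 21
σ = (3, 2, 1): 12 + 9 + 5 = 26
Optimal value attained by: σ = (1, 2, 3).
Answer: det⊕(M) = 9; verdict: SINGULAR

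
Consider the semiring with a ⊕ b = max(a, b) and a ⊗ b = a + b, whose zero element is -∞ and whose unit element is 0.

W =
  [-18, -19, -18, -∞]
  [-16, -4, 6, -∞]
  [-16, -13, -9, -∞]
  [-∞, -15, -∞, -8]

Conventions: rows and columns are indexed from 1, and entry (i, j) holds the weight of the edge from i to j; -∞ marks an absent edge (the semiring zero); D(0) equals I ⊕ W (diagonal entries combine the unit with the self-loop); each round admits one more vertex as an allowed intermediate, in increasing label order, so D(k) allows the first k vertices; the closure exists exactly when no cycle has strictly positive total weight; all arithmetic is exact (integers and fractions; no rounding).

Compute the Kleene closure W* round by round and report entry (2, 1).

D(0):
  [0, -19, -18, -∞]
  [-16, 0, 6, -∞]
  [-16, -13, 0, -∞]
  [-∞, -15, -∞, 0]
D(1):
  [0, -19, -18, -∞]
  [-16, 0, 6, -∞]
  [-16, -13, 0, -∞]
  [-∞, -15, -∞, 0]
D(2):
  [0, -19, -13, -∞]
  [-16, 0, 6, -∞]
  [-16, -13, 0, -∞]
  [-31, -15, -9, 0]
D(3):
  [0, -19, -13, -∞]
  [-10, 0, 6, -∞]
  [-16, -13, 0, -∞]
  [-25, -15, -9, 0]
D(4):
  [0, -19, -13, -∞]
  [-10, 0, 6, -∞]
  [-16, -13, 0, -∞]
  [-25, -15, -9, 0]
Answer: W*[2][1] = -10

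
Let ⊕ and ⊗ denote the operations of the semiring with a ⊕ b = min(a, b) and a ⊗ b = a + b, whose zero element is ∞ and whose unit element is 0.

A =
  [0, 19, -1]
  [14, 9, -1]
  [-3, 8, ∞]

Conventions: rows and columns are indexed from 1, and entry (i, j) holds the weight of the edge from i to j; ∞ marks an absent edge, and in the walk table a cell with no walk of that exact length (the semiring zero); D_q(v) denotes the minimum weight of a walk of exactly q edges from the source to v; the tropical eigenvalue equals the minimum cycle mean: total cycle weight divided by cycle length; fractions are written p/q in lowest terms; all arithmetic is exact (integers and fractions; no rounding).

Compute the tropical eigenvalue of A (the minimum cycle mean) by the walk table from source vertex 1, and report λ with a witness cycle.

q=0: [0, ∞, ∞]
q=1: [0, 19, -1]
q=2: [-4, 7, -1]
q=3: [-4, 7, -5]
Optimal cycle mean attained by: cycle 1->3->1, total (-1) + (-3), length 2.
Answer: λ = -2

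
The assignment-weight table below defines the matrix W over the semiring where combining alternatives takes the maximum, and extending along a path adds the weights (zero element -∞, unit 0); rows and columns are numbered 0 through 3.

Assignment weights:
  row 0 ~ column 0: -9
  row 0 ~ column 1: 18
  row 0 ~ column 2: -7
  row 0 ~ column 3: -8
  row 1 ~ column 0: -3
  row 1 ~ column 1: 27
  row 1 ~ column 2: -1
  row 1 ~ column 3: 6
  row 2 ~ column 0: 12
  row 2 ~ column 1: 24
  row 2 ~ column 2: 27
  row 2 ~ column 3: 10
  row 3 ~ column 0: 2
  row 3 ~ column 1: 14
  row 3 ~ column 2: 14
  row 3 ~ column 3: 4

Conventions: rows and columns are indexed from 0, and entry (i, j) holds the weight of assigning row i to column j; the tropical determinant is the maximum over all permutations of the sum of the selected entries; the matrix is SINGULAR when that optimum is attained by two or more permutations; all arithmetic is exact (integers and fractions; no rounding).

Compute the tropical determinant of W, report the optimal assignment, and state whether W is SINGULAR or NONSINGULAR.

σ = (0, 1, 2, 3): (-9) + 27 + 27 + 4 = 49
σ = (0, 1, 3, 2): (-9) + 27 + 10 + 14 = 42
σ = (0, 2, 1, 3): (-9) + (-1) + 24 + 4 = 18
σ = (0, 2, 3, 1): (-9) + (-1) + 10 + 14 = 14
σ = (0, 3, 1, 2): (-9) + 6 + 24 + 14 = 35
σ = (0, 3, 2, 1): (-9) + 6 + 27 + 14 = 38
σ = (1, 0, 2, 3): 18 + (-3) + 27 + 4 = 46
σ = (1, 0, 3, 2): 18 + (-3) + 10 + 14 = 39
σ = (1, 2, 0, 3): 18 + (-1) + 12 + 4 = 33
σ = (1, 2, 3, 0): 18 + (-1) + 10 + 2 = 29
σ = (1, 3, 0, 2): 18 + 6 + 12 + 14 = 50
σ = (1, 3, 2, 0): 18 + 6 + 27 + 2 = 53
σ = (2, 0, 1, 3): (-7) + (-3) + 24 + 4 = 18
σ = (2, 0, 3, 1): (-7) + (-3) + 10 + 14 = 14
σ = (2, 1, 0, 3): (-7) + 27 + 12 + 4 = 36
σ = (2, 1, 3, 0): (-7) + 27 + 10 + 2 = 32
σ = (2, 3, 0, 1): (-7) + 6 + 12 + 14 = 25
σ = (2, 3, 1, 0): (-7) + 6 + 24 + 2 = 25
σ = (3, 0, 1, 2): (-8) + (-3) + 24 + 14 = 27
σ = (3, 0, 2, 1): (-8) + (-3) + 27 + 14 = 30
σ = (3, 1, 0, 2): (-8) + 27 + 12 + 14 = 45
σ = (3, 1, 2, 0): (-8) + 27 + 27 + 2 = 48
σ = (3, 2, 0, 1): (-8) + (-1) + 12 + 14 = 17
σ = (3, 2, 1, 0): (-8) + (-1) + 24 + 2 = 17
Optimal value attained by: σ = (1, 3, 2, 0).
Answer: det⊕(W) = 53; verdict: NONSINGULAR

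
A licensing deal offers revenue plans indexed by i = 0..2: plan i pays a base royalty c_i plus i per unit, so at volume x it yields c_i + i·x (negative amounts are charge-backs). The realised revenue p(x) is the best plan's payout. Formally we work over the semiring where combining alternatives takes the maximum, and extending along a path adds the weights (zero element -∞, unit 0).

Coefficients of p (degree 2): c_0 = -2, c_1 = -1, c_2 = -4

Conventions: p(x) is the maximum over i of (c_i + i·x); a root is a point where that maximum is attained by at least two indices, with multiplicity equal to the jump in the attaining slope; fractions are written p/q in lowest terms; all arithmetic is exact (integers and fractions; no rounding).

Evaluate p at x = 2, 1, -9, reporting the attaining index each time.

p(2) = max(-2+0·2=-2, -1+1·2=1, -4+2·2=0) = 1 (attained by i=1)
p(1) = max(-2+0·1=-2, -1+1·1=0, -4+2·1=-2) = 0 (attained by i=1)
p(-9) = max(-2+0·(-9)=-2, -1+1·(-9)=-10, -4+2·(-9)=-22) = -2 (attained by i=0)
Answer: p(2) = 1; p(1) = 0; p(-9) = -2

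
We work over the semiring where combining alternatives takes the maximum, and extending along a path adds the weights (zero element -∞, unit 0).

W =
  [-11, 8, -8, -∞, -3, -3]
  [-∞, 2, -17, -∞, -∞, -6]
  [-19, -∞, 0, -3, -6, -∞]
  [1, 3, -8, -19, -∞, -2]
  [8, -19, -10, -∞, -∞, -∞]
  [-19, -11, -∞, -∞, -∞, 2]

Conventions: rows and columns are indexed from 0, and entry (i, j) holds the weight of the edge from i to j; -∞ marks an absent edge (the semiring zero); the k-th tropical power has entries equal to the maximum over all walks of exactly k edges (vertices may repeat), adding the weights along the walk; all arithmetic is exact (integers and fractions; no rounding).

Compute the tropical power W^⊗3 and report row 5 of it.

W^⊗2:
  [5, 10, -8, -11, -14, 2]
  [-25, 4, -15, -20, -23, -4]
  [2, 0, 0, -3, -6, -5]
  [-10, 9, -7, -11, -2, 0]
  [-3, 16, 0, -13, 5, 5]
  [-17, -9, -27, -∞, -22, 4]
W^⊗3:
  [-6, 13, -3, -11, 2, 4]
  [-15, 6, -13, -18, -21, -2]
  [2, 10, 0, -3, -1, -1]
  [6, 11, -7, -10, -13, 3]
  [13, 18, 0, -3, -6, 10]
  [-14, -7, -25, -30, -20, 6]
Answer: row 5 of W^⊗3 = [-14, -7, -25, -30, -20, 6]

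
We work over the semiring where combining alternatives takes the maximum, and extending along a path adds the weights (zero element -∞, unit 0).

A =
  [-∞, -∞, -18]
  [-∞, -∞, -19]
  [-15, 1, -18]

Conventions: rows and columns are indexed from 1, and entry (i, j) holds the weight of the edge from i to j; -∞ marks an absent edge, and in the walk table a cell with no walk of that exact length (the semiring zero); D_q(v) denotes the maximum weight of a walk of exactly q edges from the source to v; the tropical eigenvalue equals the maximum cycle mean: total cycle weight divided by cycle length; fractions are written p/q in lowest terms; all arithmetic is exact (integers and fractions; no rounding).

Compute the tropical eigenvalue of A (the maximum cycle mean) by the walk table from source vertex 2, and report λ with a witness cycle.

q=0: [-∞, 0, -∞]
q=1: [-∞, -∞, -19]
q=2: [-34, -18, -37]
q=3: [-52, -36, -37]
Optimal cycle mean attained by: cycle 2->3->2, total (-19) + 1, length 2.
Answer: λ = -9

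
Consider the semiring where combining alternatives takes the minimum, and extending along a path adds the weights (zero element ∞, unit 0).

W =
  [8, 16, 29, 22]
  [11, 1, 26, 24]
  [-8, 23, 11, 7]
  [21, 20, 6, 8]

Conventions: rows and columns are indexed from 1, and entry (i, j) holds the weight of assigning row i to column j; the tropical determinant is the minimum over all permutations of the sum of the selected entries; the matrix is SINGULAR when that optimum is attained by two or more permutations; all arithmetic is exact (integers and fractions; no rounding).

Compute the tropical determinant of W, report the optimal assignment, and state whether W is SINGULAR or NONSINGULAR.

σ = (1, 2, 3, 4): 8 + 1 + 11 + 8 = 28
σ = (1, 2, 4, 3): 8 + 1 + 7 + 6 = 22
σ = (1, 3, 2, 4): 8 + 26 + 23 + 8 = 65
σ = (1, 3, 4, 2): 8 + 26 + 7 + 20 = 61
σ = (1, 4, 2, 3): 8 + 24 + 23 + 6 = 61
σ = (1, 4, 3, 2): 8 + 24 + 11 + 20 = 63
σ = (2, 1, 3, 4): 16 + 11 + 11 + 8 = 46
σ = (2, 1, 4, 3): 16 + 11 + 7 + 6 = 40
σ = (2, 3, 1, 4): 16 + 26 + (-8) + 8 = 42
σ = (2, 3, 4, 1): 16 + 26 + 7 + 21 = 70
σ = (2, 4, 1, 3): 16 + 24 + (-8) + 6 = 38
σ = (2, 4, 3, 1): 16 + 24 + 11 + 21 = 72
σ = (3, 1, 2, 4): 29 + 11 + 23 + 8 = 71
σ = (3, 1, 4, 2): 29 + 11 + 7 + 20 = 67
σ = (3, 2, 1, 4): 29 + 1 + (-8) + 8 = 30
σ = (3, 2, 4, 1): 29 + 1 + 7 + 21 = 58
σ = (3, 4, 1, 2): 29 + 24 + (-8) + 20 = 65
σ = (3, 4, 2, 1): 29 + 24 + 23 + 21 = 97
σ = (4, 1, 2, 3): 22 + 11 + 23 + 6 = 62
σ = (4, 1, 3, 2): 22 + 11 + 11 + 20 = 64
σ = (4, 2, 1, 3): 22 + 1 + (-8) + 6 = 21
σ = (4, 2, 3, 1): 22 + 1 + 11 + 21 = 55
σ = (4, 3, 1, 2): 22 + 26 + (-8) + 20 = 60
σ = (4, 3, 2, 1): 22 + 26 + 23 + 21 = 92
Optimal value attained by: σ = (4, 2, 1, 3).
Answer: det⊕(W) = 21; verdict: NONSINGULAR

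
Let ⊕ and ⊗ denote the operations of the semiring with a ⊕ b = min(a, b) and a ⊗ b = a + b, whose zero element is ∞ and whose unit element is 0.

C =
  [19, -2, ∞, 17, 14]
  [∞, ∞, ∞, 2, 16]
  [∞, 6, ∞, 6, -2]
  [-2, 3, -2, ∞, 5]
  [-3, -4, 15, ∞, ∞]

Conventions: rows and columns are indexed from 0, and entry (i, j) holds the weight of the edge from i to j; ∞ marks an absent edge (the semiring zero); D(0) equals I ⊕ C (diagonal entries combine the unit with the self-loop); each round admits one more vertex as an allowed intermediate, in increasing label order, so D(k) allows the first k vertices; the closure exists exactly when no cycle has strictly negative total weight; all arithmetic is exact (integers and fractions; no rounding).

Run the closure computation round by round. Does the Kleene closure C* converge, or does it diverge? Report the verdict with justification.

D(0):
  [0, -2, ∞, 17, 14]
  [∞, 0, ∞, 2, 16]
  [∞, 6, 0, 6, -2]
  [-2, 3, -2, 0, 5]
  [-3, -4, 15, ∞, 0]
D(1):
  [0, -2, ∞, 17, 14]
  [∞, 0, ∞, 2, 16]
  [∞, 6, 0, 6, -2]
  [-2, -4, -2, 0, 5]
  [-3, -5, 15, 14, 0]
Detection: at round 2, diagonal entry (3, 3) turns strictly negative.
Key observation: the cycle 3->0->1->3 has total weight (-2) + (-2) + 2, which is strictly negative.
Answer: DIVERGES — negative cycle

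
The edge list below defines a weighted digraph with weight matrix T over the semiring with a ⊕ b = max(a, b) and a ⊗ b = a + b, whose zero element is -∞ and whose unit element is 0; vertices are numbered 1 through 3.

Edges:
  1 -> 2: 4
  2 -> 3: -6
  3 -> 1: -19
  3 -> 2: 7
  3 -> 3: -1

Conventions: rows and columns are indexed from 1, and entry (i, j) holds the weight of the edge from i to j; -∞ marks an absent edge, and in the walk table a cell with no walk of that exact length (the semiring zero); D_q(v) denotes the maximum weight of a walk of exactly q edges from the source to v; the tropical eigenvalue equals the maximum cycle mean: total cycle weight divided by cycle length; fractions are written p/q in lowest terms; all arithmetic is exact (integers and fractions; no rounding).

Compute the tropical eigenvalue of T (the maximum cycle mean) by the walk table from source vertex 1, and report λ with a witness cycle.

q=0: [0, -∞, -∞]
q=1: [-∞, 4, -∞]
q=2: [-∞, -∞, -2]
q=3: [-21, 5, -3]
Optimal cycle mean attained by: cycle 2->3->2, total (-6) + 7, length 2.
Answer: λ = 1/2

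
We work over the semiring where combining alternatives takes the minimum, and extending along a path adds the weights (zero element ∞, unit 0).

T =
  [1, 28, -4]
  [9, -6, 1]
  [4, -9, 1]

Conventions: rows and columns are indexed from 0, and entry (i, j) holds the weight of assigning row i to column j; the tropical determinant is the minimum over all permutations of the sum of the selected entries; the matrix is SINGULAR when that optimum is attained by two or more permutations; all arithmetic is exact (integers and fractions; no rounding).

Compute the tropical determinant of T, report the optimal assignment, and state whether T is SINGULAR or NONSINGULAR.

σ = (0, 1, 2): 1 + (-6) + 1 = -4
σ = (0, 2, 1): 1 + 1 + (-9) = -7
σ = (1, 0, 2): 28 + 9 + 1 = 38
σ = (1, 2, 0): 28 + 1 + 4 = 33
σ = (2, 0, 1): (-4) + 9 + (-9) = -4
σ = (2, 1, 0): (-4) + (-6) + 4 = -6
Optimal value attained by: σ = (0, 2, 1).
Answer: det⊕(T) = -7; verdict: NONSINGULAR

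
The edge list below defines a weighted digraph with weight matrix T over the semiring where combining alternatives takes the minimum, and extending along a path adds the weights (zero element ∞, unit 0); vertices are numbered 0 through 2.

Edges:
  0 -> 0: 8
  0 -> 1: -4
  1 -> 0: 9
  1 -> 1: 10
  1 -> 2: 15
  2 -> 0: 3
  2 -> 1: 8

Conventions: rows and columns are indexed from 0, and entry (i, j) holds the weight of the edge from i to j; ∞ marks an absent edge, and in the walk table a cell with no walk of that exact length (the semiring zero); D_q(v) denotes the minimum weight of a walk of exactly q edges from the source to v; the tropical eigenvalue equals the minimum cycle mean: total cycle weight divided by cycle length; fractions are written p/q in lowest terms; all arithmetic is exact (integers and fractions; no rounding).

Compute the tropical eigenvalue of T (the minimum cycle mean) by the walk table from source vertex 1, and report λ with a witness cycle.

q=0: [∞, 0, ∞]
q=1: [9, 10, 15]
q=2: [17, 5, 25]
q=3: [14, 13, 20]
Optimal cycle mean attained by: cycle 0->1->0, total (-4) + 9, length 2.
Answer: λ = 5/2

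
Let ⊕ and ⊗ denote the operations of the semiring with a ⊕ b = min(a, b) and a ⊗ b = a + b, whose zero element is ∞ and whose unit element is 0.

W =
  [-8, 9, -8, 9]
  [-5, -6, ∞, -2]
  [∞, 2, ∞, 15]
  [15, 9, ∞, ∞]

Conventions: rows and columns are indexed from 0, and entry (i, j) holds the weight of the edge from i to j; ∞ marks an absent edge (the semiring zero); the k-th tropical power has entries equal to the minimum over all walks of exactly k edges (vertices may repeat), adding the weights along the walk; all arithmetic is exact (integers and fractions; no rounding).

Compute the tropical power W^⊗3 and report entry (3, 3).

W^⊗2:
  [-16, -6, -16, 1]
  [-13, -12, -13, -8]
  [-3, -4, ∞, 0]
  [4, 3, 7, 7]
W^⊗3:
  [-24, -14, -24, -8]
  [-21, -18, -21, -14]
  [-11, -10, -11, -6]
  [-4, -3, -4, 1]
Key observation: the optimum is the walk 3->1->1->3, with weight 9 + (-6) + (-2) = 1.
Optimal value attained by: walk 3->1->1->3.
Answer: (W^⊗3)[3][3] = 1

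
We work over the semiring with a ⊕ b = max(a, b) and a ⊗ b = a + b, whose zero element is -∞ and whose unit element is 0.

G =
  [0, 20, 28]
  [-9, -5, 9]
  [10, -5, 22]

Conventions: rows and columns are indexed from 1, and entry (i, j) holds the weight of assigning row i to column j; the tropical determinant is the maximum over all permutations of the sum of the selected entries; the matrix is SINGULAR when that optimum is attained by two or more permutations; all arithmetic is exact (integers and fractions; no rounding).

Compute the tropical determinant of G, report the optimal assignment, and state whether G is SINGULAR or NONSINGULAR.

σ = (1, 2, 3): 0 + (-5) + 22 = 17
σ = (1, 3, 2): 0 + 9 + (-5) = 4
σ = (2, 1, 3): 20 + (-9) + 22 = 33
σ = (2, 3, 1): 20 + 9 + 10 = 39
σ = (3, 1, 2): 28 + (-9) + (-5) = 14
σ = (3, 2, 1): 28 + (-5) + 10 = 33
Optimal value attained by: σ = (2, 3, 1).
Answer: det⊕(G) = 39; verdict: NONSINGULAR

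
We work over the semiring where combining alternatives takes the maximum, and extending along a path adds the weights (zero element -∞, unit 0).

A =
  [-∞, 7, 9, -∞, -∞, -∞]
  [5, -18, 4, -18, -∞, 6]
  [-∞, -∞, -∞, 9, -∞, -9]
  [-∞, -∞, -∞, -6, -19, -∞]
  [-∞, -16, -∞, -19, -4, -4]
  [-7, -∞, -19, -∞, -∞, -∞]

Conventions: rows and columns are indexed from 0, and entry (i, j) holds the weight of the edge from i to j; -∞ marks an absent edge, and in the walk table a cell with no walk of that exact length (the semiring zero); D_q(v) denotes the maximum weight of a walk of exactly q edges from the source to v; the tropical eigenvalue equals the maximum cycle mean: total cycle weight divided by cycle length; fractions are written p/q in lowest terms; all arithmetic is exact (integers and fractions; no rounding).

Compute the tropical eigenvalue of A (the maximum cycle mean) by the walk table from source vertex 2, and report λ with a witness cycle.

q=0: [-∞, -∞, 0, -∞, -∞, -∞]
q=1: [-∞, -∞, -∞, 9, -∞, -9]
q=2: [-16, -∞, -28, 3, -10, -∞]
q=3: [-∞, -9, -7, -3, -14, -14]
q=4: [-4, -27, -5, 2, -18, -3]
q=5: [-10, 3, 5, 4, -17, -14]
q=6: [8, -3, 7, 14, -15, 9]
Optimal cycle mean attained by: cycle 0->1->0, total 7 + 5, length 2.
Answer: λ = 6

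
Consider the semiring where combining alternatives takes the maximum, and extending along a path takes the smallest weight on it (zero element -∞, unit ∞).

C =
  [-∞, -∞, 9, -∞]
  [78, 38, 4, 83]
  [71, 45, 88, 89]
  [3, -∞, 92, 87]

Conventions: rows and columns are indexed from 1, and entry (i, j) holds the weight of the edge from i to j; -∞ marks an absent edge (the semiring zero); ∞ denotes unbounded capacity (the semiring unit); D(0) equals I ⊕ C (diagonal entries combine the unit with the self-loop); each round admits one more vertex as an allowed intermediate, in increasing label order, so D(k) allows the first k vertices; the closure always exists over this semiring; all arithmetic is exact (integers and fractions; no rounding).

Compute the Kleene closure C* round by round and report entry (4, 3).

D(0):
  [∞, -∞, 9, -∞]
  [78, ∞, 4, 83]
  [71, 45, ∞, 89]
  [3, -∞, 92, ∞]
D(1):
  [∞, -∞, 9, -∞]
  [78, ∞, 9, 83]
  [71, 45, ∞, 89]
  [3, -∞, 92, ∞]
D(2):
  [∞, -∞, 9, -∞]
  [78, ∞, 9, 83]
  [71, 45, ∞, 89]
  [3, -∞, 92, ∞]
D(3):
  [∞, 9, 9, 9]
  [78, ∞, 9, 83]
  [71, 45, ∞, 89]
  [71, 45, 92, ∞]
D(4):
  [∞, 9, 9, 9]
  [78, ∞, 83, 83]
  [71, 45, ∞, 89]
  [71, 45, 92, ∞]
Answer: C*[4][3] = 92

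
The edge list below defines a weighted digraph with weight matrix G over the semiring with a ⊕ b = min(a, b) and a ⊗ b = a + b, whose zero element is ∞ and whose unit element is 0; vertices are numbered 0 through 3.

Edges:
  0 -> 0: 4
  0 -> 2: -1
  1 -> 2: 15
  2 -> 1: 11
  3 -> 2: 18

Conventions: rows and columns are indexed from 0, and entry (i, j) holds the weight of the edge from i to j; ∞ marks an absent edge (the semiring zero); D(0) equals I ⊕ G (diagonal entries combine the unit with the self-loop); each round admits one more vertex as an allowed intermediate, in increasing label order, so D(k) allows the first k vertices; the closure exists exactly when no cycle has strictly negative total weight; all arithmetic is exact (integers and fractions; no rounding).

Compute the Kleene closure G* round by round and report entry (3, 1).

D(0):
  [0, ∞, -1, ∞]
  [∞, 0, 15, ∞]
  [∞, 11, 0, ∞]
  [∞, ∞, 18, 0]
D(1):
  [0, ∞, -1, ∞]
  [∞, 0, 15, ∞]
  [∞, 11, 0, ∞]
  [∞, ∞, 18, 0]
D(2):
  [0, ∞, -1, ∞]
  [∞, 0, 15, ∞]
  [∞, 11, 0, ∞]
  [∞, ∞, 18, 0]
D(3):
  [0, 10, -1, ∞]
  [∞, 0, 15, ∞]
  [∞, 11, 0, ∞]
  [∞, 29, 18, 0]
D(4):
  [0, 10, -1, ∞]
  [∞, 0, 15, ∞]
  [∞, 11, 0, ∞]
  [∞, 29, 18, 0]
Answer: G*[3][1] = 29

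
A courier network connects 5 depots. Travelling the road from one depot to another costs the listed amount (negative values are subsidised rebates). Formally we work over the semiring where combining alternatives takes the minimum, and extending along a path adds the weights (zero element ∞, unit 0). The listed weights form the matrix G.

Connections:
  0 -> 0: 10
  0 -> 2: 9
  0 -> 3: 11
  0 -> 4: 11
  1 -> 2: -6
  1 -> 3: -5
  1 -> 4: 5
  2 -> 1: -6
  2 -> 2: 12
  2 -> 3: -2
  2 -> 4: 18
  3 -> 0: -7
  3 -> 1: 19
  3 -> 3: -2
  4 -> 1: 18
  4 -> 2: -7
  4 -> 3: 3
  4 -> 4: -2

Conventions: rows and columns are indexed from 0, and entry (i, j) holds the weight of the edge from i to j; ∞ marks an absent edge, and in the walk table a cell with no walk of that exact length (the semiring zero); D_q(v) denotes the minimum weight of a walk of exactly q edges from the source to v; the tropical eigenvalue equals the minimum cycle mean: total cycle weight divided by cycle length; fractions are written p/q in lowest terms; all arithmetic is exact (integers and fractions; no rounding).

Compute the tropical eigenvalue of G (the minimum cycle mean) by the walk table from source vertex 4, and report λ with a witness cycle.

q=0: [∞, ∞, ∞, ∞, 0]
q=1: [∞, 18, -7, 3, -2]
q=2: [-4, -13, -9, -9, -4]
q=3: [-16, -15, -19, -18, -8]
q=4: [-25, -25, -21, -21, -10]
q=5: [-28, -27, -31, -30, -20]
Optimal cycle mean attained by: cycle 1->2->1, total (-6) + (-6), length 2.
Answer: λ = -6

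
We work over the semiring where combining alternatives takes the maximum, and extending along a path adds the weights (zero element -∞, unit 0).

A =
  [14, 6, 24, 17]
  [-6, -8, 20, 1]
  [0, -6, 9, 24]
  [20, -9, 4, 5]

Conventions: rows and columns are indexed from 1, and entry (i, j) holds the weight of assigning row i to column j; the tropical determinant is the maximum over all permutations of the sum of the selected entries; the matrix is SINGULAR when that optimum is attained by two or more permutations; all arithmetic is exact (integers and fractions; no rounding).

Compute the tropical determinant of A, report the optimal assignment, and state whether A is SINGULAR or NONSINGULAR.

σ = (1, 2, 3, 4): 14 + (-8) + 9 + 5 = 20
σ = (1, 2, 4, 3): 14 + (-8) + 24 + 4 = 34
σ = (1, 3, 2, 4): 14 + 20 + (-6) + 5 = 33
σ = (1, 3, 4, 2): 14 + 20 + 24 + (-9) = 49
σ = (1, 4, 2, 3): 14 + 1 + (-6) + 4 = 13
σ = (1, 4, 3, 2): 14 + 1 + 9 + (-9) = 15
σ = (2, 1, 3, 4): 6 + (-6) + 9 + 5 = 14
σ = (2, 1, 4, 3): 6 + (-6) + 24 + 4 = 28
σ = (2, 3, 1, 4): 6 + 20 + 0 + 5 = 31
σ = (2, 3, 4, 1): 6 + 20 + 24 + 20 = 70
σ = (2, 4, 1, 3): 6 + 1 + 0 + 4 = 11
σ = (2, 4, 3, 1): 6 + 1 + 9 + 20 = 36
σ = (3, 1, 2, 4): 24 + (-6) + (-6) + 5 = 17
σ = (3, 1, 4, 2): 24 + (-6) + 24 + (-9) = 33
σ = (3, 2, 1, 4): 24 + (-8) + 0 + 5 = 21
σ = (3, 2, 4, 1): 24 + (-8) + 24 + 20 = 60
σ = (3, 4, 1, 2): 24 + 1 + 0 + (-9) = 16
σ = (3, 4, 2, 1): 24 + 1 + (-6) + 20 = 39
σ = (4, 1, 2, 3): 17 + (-6) + (-6) + 4 = 9
σ = (4, 1, 3, 2): 17 + (-6) + 9 + (-9) = 11
σ = (4, 2, 1, 3): 17 + (-8) + 0 + 4 = 13
σ = (4, 2, 3, 1): 17 + (-8) + 9 + 20 = 38
σ = (4, 3, 1, 2): 17 + 20 + 0 + (-9) = 28
σ = (4, 3, 2, 1): 17 + 20 + (-6) + 20 = 51
Optimal value attained by: σ = (2, 3, 4, 1).
Answer: det⊕(A) = 70; verdict: NONSINGULAR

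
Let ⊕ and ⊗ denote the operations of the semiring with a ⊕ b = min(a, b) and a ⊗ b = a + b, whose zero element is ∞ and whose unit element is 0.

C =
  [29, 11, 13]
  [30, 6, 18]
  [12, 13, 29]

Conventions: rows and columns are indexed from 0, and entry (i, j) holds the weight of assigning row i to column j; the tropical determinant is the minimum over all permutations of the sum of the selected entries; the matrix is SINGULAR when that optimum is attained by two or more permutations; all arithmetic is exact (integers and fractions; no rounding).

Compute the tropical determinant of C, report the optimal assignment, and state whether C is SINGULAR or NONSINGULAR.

σ = (0, 1, 2): 29 + 6 + 29 = 64
σ = (0, 2, 1): 29 + 18 + 13 = 60
σ = (1, 0, 2): 11 + 30 + 29 = 70
σ = (1, 2, 0): 11 + 18 + 12 = 41
σ = (2, 0, 1): 13 + 30 + 13 = 56
σ = (2, 1, 0): 13 + 6 + 12 = 31
Optimal value attained by: σ = (2, 1, 0).
Answer: det⊕(C) = 31; verdict: NONSINGULAR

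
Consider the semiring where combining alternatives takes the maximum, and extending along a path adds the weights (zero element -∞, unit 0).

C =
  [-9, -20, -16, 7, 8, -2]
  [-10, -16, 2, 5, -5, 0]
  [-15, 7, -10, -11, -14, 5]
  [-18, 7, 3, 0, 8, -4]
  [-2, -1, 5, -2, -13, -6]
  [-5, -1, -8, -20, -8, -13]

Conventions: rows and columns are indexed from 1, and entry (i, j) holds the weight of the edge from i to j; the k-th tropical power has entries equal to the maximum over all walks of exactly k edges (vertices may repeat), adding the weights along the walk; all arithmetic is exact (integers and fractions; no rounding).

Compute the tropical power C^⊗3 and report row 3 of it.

C^⊗2:
  [6, 14, 13, 7, 15, 3]
  [-5, 12, 8, 5, 13, 7]
  [0, 4, 9, 12, 2, 7]
  [6, 10, 13, 12, 8, 8]
  [-10, 12, 1, 5, 6, 10]
  [-10, -1, 1, 4, 3, -1]
C^⊗3:
  [13, 20, 20, 19, 15, 18]
  [11, 15, 18, 17, 13, 13]
  [2, 19, 15, 12, 20, 14]
  [6, 20, 15, 15, 20, 18]
  [5, 12, 14, 17, 13, 12]
  [1, 11, 8, 4, 12, 6]
Answer: row 3 of C^⊗3 = [2, 19, 15, 12, 20, 14]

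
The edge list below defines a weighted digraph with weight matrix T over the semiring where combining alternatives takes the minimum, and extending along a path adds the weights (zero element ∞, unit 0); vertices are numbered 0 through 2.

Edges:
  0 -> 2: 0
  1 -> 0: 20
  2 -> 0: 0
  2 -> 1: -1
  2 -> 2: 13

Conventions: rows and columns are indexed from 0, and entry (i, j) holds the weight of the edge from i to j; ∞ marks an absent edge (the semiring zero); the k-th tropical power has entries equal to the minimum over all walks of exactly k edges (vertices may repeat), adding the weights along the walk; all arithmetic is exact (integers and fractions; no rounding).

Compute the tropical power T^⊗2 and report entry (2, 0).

T^⊗2:
  [0, -1, 13]
  [∞, ∞, 20]
  [13, 12, 0]
Key observation: the optimum is the walk 2->2->0, with weight 13 + 0 = 13.
Optimal value attained by: walk 2->2->0.
Answer: (T^⊗2)[2][0] = 13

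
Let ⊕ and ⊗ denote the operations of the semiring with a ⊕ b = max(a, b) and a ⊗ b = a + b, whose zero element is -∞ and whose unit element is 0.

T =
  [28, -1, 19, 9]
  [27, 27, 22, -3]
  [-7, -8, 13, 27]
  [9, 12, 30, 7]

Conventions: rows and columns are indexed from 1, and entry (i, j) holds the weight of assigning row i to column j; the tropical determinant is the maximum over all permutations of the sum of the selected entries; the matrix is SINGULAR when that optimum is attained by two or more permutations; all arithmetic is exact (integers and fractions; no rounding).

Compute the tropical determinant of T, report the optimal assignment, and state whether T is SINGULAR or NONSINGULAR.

σ = (1, 2, 3, 4): 28 + 27 + 13 + 7 = 75
σ = (1, 2, 4, 3): 28 + 27 + 27 + 30 = 112
σ = (1, 3, 2, 4): 28 + 22 + (-8) + 7 = 49
σ = (1, 3, 4, 2): 28 + 22 + 27 + 12 = 89
σ = (1, 4, 2, 3): 28 + (-3) + (-8) + 30 = 47
σ = (1, 4, 3, 2): 28 + (-3) + 13 + 12 = 50
σ = (2, 1, 3, 4): (-1) + 27 + 13 + 7 = 46
σ = (2, 1, 4, 3): (-1) + 27 + 27 + 30 = 83
σ = (2, 3, 1, 4): (-1) + 22 + (-7) + 7 = 21
σ = (2, 3, 4, 1): (-1) + 22 + 27 + 9 = 57
σ = (2, 4, 1, 3): (-1) + (-3) + (-7) + 30 = 19
σ = (2, 4, 3, 1): (-1) + (-3) + 13 + 9 = 18
σ = (3, 1, 2, 4): 19 + 27 + (-8) + 7 = 45
σ = (3, 1, 4, 2): 19 + 27 + 27 + 12 = 85
σ = (3, 2, 1, 4): 19 + 27 + (-7) + 7 = 46
σ = (3, 2, 4, 1): 19 + 27 + 27 + 9 = 82
σ = (3, 4, 1, 2): 19 + (-3) + (-7) + 12 = 21
σ = (3, 4, 2, 1): 19 + (-3) + (-8) + 9 = 17
σ = (4, 1, 2, 3): 9 + 27 + (-8) + 30 = 58
σ = (4, 1, 3, 2): 9 + 27 + 13 + 12 = 61
σ = (4, 2, 1, 3): 9 + 27 + (-7) + 30 = 59
σ = (4, 2, 3, 1): 9 + 27 + 13 + 9 = 58
σ = (4, 3, 1, 2): 9 + 22 + (-7) + 12 = 36
σ = (4, 3, 2, 1): 9 + 22 + (-8) + 9 = 32
Optimal value attained by: σ = (1, 2, 4, 3).
Answer: det⊕(T) = 112; verdict: NONSINGULAR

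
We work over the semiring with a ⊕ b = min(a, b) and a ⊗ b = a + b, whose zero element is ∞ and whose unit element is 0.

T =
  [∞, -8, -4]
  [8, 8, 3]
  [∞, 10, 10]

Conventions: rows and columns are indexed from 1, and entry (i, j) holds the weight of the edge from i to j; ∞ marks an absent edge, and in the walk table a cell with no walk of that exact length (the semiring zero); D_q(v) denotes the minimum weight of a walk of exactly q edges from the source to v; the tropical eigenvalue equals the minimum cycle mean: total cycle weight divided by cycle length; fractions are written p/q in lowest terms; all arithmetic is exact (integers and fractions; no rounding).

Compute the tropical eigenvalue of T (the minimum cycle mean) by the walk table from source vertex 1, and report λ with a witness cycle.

q=0: [0, ∞, ∞]
q=1: [∞, -8, -4]
q=2: [0, 0, -5]
q=3: [8, -8, -4]
Optimal cycle mean attained by: cycle 1->2->1, total (-8) + 8, length 2.
Answer: λ = 0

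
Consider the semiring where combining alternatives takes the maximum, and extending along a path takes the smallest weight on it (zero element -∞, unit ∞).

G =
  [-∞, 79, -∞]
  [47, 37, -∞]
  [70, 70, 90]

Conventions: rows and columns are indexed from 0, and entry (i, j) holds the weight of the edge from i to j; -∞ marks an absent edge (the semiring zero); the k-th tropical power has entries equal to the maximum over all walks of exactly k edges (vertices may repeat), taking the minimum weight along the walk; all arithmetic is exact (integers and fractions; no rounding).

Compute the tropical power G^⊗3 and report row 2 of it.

G^⊗2:
  [47, 37, -∞]
  [37, 47, -∞]
  [70, 70, 90]
G^⊗3:
  [37, 47, -∞]
  [47, 37, -∞]
  [70, 70, 90]
Answer: row 2 of G^⊗3 = [70, 70, 90]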